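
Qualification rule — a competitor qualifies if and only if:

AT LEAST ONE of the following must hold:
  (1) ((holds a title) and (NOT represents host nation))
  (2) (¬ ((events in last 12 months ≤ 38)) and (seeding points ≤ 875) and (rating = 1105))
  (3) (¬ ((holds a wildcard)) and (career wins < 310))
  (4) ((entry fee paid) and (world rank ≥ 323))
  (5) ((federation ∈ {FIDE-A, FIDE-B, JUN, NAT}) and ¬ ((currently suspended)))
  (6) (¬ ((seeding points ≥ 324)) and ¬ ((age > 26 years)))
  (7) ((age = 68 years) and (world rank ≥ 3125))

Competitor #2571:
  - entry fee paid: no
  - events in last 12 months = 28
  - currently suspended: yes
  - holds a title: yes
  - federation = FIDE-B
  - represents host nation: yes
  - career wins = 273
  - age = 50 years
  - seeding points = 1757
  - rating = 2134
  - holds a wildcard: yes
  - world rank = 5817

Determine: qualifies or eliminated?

Atomic conditions:
  holds a title: yes → true
  NOT represents host nation: yes → false
  events in last 12 months ≤ 38: 28 ≤ 38 is true
  seeding points ≤ 875: 1757 ≤ 875 is false
  rating = 1105: 2134 == 1105 is false
  holds a wildcard: yes → true
  career wins < 310: 273 < 310 is true
  entry fee paid: no → false
  world rank ≥ 323: 5817 ≥ 323 is true
  federation ∈ {FIDE-A, FIDE-B, JUN, NAT}: FIDE-B is in the set → true
  currently suspended: yes → true
  seeding points ≥ 324: 1757 ≥ 324 is true
  age > 26 years: 50 > 26 is true
  age = 68 years: 50 == 68 is false
  world rank ≥ 3125: 5817 ≥ 3125 is true
Combine:
[1] true AND false = false
[2.1] NOT true = false
[2] false AND false AND false = false
[3.1] NOT true = false
[3] false AND true = false
[4] false AND true = false
[5.2] NOT true = false
[5] true AND false = false
[6.1] NOT true = false
[6.2] NOT true = false
[6] false AND false = false
[7] false AND true = false
[root] false OR false OR false OR false OR false OR false OR false = false
Overall: false → eliminated

Eliminated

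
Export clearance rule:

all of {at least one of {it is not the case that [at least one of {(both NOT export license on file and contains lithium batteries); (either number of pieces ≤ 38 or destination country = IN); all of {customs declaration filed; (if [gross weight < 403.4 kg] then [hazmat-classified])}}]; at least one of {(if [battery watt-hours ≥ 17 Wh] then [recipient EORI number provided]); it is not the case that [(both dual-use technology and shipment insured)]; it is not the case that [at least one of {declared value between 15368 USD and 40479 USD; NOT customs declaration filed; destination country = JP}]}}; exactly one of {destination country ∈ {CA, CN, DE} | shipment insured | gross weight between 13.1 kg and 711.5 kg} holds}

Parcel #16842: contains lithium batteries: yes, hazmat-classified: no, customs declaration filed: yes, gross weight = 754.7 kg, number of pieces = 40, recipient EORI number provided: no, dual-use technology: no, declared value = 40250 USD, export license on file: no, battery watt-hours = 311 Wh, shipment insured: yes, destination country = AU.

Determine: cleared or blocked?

Atomic conditions:
  NOT export license on file: no → true
  contains lithium batteries: yes → true
  number of pieces ≤ 38: 40 ≤ 38 is false
  destination country = IN: AU == IN is false
  customs declaration filed: yes → true
  gross weight < 403.4 kg: 754.7 < 403.4 is false
  hazmat-classified: no → false
  battery watt-hours ≥ 17 Wh: 311 ≥ 17 is true
  recipient EORI number provided: no → false
  dual-use technology: no → false
  shipment insured: yes → true
  declared value between 15368 USD and 40479 USD: 40250 in [15368, 40479] is true
  NOT customs declaration filed: yes → false
  destination country = JP: AU == JP is false
  destination country ∈ {CA, CN, DE}: AU is not in the set → false
  gross weight between 13.1 kg and 711.5 kg: 754.7 in [13.1, 711.5] is false
Combine:
[1.1.1.1] true AND true = true
[1.1.1.2] false OR false = false
[1.1.1.3.2] false → false (antecedent false ⇒ implication holds) = true
[1.1.1.3] true AND true = true
[1.1.1] true OR false OR true = true
[1.1] NOT true = false
[1.2.1] true → false = false
[1.2.2.1] false AND true = false
[1.2.2] NOT false = true
[1.2.3.1] true OR false OR false = true
[1.2.3] NOT true = false
[1.2] false OR true OR false = true
[1] false OR true = true
[2] exactly-one(false, true, false) = true
[root] true AND true = true
Overall: true → cleared

Cleared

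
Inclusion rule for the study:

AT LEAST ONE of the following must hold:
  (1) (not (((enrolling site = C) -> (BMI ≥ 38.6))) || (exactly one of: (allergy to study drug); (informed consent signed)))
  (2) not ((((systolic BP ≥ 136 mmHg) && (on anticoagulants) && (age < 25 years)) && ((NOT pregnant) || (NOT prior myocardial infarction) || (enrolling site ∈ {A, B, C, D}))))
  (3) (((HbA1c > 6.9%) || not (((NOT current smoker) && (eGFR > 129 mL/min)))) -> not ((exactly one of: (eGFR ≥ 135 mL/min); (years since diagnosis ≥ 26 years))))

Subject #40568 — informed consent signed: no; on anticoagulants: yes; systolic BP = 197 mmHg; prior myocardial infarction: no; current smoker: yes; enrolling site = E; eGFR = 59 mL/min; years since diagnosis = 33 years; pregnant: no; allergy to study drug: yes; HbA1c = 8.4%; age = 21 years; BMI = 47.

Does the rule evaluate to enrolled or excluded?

Enrolled

Atomic conditions:
  enrolling site = C: E == C is false
  BMI ≥ 38.6: 47 ≥ 38.6 is true
  allergy to study drug: yes → true
  informed consent signed: no → false
  systolic BP ≥ 136 mmHg: 197 ≥ 136 is true
  on anticoagulants: yes → true
  age < 25 years: 21 < 25 is true
  NOT pregnant: no → true
  NOT prior myocardial infarction: no → true
  enrolling site ∈ {A, B, C, D}: E is not in the set → false
  HbA1c > 6.9%: 8.4 > 6.9 is true
  NOT current smoker: yes → false
  eGFR > 129 mL/min: 59 > 129 is false
  eGFR ≥ 135 mL/min: 59 ≥ 135 is false
  years since diagnosis ≥ 26 years: 33 ≥ 26 is true
Combine:
[1.1.1] false → true (antecedent false ⇒ implication holds) = true
[1.1] NOT true = false
[1.2] exactly-one(true, false) = true
[1] false OR true = true
[2.1.1] true AND true AND true = true
[2.1.2] true OR true OR false = true
[2.1] true AND true = true
[2] NOT true = false
[3.1.2.1] false AND false = false
[3.1.2] NOT false = true
[3.1] true OR true = true
[3.2.1] exactly-one(false, true) = true
[3.2] NOT true = false
[3] true → false = false
[root] true OR false OR false = true
Overall: true → enrolled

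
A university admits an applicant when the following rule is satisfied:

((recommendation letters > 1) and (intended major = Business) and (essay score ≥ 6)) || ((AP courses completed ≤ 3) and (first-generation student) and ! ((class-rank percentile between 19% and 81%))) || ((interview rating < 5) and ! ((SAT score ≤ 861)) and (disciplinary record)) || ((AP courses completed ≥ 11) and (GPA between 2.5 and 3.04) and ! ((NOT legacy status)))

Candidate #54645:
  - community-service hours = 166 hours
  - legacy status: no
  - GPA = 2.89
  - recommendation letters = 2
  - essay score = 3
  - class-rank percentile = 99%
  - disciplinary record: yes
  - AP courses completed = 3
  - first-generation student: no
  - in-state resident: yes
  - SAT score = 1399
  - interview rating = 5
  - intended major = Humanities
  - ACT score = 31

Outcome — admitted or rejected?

Atomic conditions:
  recommendation letters > 1: 2 > 1 is true
  intended major = Business: Humanities == Business is false
  essay score ≥ 6: 3 ≥ 6 is false
  AP courses completed ≤ 3: 3 ≤ 3 is true
  first-generation student: no → false
  class-rank percentile between 19% and 81%: 99 in [19, 81] is false
  interview rating < 5: 5 < 5 is false
  SAT score ≤ 861: 1399 ≤ 861 is false
  disciplinary record: yes → true
  AP courses completed ≥ 11: 3 ≥ 11 is false
  GPA between 2.5 and 3.04: 2.89 in [2.5, 3.04] is true
  NOT legacy status: no → true
Combine:
[1] true AND false AND false = false
[2.3] NOT false = true
[2] true AND false AND true = false
[3.2] NOT false = true
[3] false AND true AND true = false
[4.3] NOT true = false
[4] false AND true AND false = false
[root] false OR false OR false OR false = false
Overall: false → rejected

Rejected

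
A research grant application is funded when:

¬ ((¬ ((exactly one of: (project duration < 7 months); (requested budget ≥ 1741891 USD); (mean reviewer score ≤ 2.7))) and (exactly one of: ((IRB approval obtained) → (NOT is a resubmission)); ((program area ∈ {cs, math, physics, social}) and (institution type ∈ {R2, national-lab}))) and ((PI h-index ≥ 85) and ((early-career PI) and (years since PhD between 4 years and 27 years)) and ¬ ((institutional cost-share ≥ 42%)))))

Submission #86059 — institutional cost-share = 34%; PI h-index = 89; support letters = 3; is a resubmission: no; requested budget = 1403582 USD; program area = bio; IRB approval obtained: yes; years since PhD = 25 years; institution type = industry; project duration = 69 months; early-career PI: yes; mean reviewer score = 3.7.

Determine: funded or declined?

Atomic conditions:
  project duration < 7 months: 69 < 7 is false
  requested budget ≥ 1741891 USD: 1403582 ≥ 1741891 is false
  mean reviewer score ≤ 2.7: 3.7 ≤ 2.7 is false
  IRB approval obtained: yes → true
  NOT is a resubmission: no → true
  program area ∈ {cs, math, physics, social}: bio is not in the set → false
  institution type ∈ {R2, national-lab}: industry is not in the set → false
  PI h-index ≥ 85: 89 ≥ 85 is true
  early-career PI: yes → true
  years since PhD between 4 years and 27 years: 25 in [4, 27] is true
  institutional cost-share ≥ 42%: 34 ≥ 42 is false
Combine:
[1.1.1] exactly-one(false, false, false) = false
[1.1] NOT false = true
[1.2.1] true → true = true
[1.2.2] false AND false = false
[1.2] exactly-one(true, false) = true
[1.3.2] true AND true = true
[1.3.3] NOT false = true
[1.3] true AND true AND true = true
[1] true AND true AND true = true
[root] NOT true = false
Overall: false → declined

Declined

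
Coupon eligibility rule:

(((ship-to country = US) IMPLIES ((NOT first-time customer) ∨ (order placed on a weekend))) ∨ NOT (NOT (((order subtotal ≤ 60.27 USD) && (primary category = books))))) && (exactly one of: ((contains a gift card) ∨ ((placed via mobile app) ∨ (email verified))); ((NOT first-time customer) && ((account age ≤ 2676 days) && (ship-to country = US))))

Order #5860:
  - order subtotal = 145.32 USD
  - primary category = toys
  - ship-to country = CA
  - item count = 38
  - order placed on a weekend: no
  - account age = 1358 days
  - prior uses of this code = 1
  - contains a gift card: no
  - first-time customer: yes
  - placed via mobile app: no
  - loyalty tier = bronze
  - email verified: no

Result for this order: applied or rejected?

Atomic conditions:
  ship-to country = US: CA == US is false
  NOT first-time customer: yes → false
  order placed on a weekend: no → false
  order subtotal ≤ 60.27 USD: 145.32 ≤ 60.27 is false
  primary category = books: toys == books is false
  contains a gift card: no → false
  placed via mobile app: no → false
  email verified: no → false
  account age ≤ 2676 days: 1358 ≤ 2676 is true
Combine:
[1.1.2] false OR false = false
[1.1] false → false (antecedent false ⇒ implication holds) = true
[1.2.1.1] false AND false = false
[1.2.1] NOT false = true
[1.2] NOT true = false
[1] true OR false = true
[2.1.2] false OR false = false
[2.1] false OR false = false
[2.2.2] true AND false = false
[2.2] false AND false = false
[2] exactly-one(false, false) = false
[root] true AND false = false
Overall: false → rejected

Rejected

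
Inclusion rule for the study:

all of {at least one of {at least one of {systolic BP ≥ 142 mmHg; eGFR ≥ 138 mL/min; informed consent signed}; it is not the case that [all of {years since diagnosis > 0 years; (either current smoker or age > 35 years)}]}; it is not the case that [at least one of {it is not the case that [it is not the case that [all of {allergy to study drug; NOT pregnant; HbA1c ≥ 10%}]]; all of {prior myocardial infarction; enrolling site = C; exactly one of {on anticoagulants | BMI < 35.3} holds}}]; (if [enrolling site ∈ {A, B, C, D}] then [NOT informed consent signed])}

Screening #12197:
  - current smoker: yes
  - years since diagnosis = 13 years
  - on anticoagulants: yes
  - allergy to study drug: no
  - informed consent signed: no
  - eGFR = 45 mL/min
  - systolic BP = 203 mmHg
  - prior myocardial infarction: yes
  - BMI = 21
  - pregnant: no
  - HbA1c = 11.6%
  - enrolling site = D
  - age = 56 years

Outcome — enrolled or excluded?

Enrolled

Atomic conditions:
  systolic BP ≥ 142 mmHg: 203 ≥ 142 is true
  eGFR ≥ 138 mL/min: 45 ≥ 138 is false
  informed consent signed: no → false
  years since diagnosis > 0 years: 13 > 0 is true
  current smoker: yes → true
  age > 35 years: 56 > 35 is true
  allergy to study drug: no → false
  NOT pregnant: no → true
  HbA1c ≥ 10%: 11.6 ≥ 10 is true
  prior myocardial infarction: yes → true
  enrolling site = C: D == C is false
  on anticoagulants: yes → true
  BMI < 35.3: 21 < 35.3 is true
  enrolling site ∈ {A, B, C, D}: D is in the set → true
  NOT informed consent signed: no → true
Combine:
[1.1] true OR false OR false = true
[1.2.1.2] true OR true = true
[1.2.1] true AND true = true
[1.2] NOT true = false
[1] true OR false = true
[2.1.1.1.1] false AND true AND true = false
[2.1.1.1] NOT false = true
[2.1.1] NOT true = false
[2.1.2.3] exactly-one(true, true) = false
[2.1.2] true AND false AND false = false
[2.1] false OR false = false
[2] NOT false = true
[3] true → true = true
[root] true AND true AND true = true
Overall: true → enrolled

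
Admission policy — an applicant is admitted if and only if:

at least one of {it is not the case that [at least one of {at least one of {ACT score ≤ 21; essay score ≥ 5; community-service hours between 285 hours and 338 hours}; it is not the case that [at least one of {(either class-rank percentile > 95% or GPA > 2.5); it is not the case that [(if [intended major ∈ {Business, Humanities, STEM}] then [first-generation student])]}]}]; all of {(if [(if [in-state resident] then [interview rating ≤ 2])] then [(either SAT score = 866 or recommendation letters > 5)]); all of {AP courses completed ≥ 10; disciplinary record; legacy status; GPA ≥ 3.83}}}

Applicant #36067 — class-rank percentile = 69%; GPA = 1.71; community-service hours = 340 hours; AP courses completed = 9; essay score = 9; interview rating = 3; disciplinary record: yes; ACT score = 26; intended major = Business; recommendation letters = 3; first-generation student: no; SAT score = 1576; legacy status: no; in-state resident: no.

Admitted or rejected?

Atomic conditions:
  ACT score ≤ 21: 26 ≤ 21 is false
  essay score ≥ 5: 9 ≥ 5 is true
  community-service hours between 285 hours and 338 hours: 340 in [285, 338] is false
  class-rank percentile > 95%: 69 > 95 is false
  GPA > 2.5: 1.71 > 2.5 is false
  intended major ∈ {Business, Humanities, STEM}: Business is in the set → true
  first-generation student: no → false
  in-state resident: no → false
  interview rating ≤ 2: 3 ≤ 2 is false
  SAT score = 866: 1576 == 866 is false
  recommendation letters > 5: 3 > 5 is false
  AP courses completed ≥ 10: 9 ≥ 10 is false
  disciplinary record: yes → true
  legacy status: no → false
  GPA ≥ 3.83: 1.71 ≥ 3.83 is false
Combine:
[1.1.1] false OR true OR false = true
[1.1.2.1.1] false OR false = false
[1.1.2.1.2.1] true → false = false
[1.1.2.1.2] NOT false = true
[1.1.2.1] false OR true = true
[1.1.2] NOT true = false
[1.1] true OR false = true
[1] NOT true = false
[2.1.1] false → false (antecedent false ⇒ implication holds) = true
[2.1.2] false OR false = false
[2.1] true → false = false
[2.2] false AND true AND false AND false = false
[2] false AND false = false
[root] false OR false = false
Overall: false → rejected

Rejected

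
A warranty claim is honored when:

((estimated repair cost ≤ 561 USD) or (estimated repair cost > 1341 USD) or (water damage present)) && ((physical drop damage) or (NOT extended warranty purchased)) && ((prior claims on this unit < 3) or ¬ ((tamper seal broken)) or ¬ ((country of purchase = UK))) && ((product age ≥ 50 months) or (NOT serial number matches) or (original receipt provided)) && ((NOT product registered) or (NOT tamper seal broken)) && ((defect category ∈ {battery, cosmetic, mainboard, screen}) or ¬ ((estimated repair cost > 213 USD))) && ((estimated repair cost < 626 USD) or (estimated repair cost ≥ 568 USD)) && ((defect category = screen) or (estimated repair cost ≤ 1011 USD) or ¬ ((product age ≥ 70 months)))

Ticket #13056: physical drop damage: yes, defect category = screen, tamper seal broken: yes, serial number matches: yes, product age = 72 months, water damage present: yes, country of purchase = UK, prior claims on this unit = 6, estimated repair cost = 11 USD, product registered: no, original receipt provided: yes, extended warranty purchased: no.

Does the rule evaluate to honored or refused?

Atomic conditions:
  estimated repair cost ≤ 561 USD: 11 ≤ 561 is true
  estimated repair cost > 1341 USD: 11 > 1341 is false
  water damage present: yes → true
  physical drop damage: yes → true
  NOT extended warranty purchased: no → true
  prior claims on this unit < 3: 6 < 3 is false
  tamper seal broken: yes → true
  country of purchase = UK: UK == UK is true
  product age ≥ 50 months: 72 ≥ 50 is true
  NOT serial number matches: yes → false
  original receipt provided: yes → true
  NOT product registered: no → true
  NOT tamper seal broken: yes → false
  defect category ∈ {battery, cosmetic, mainboard, screen}: screen is in the set → true
  estimated repair cost > 213 USD: 11 > 213 is false
  estimated repair cost < 626 USD: 11 < 626 is true
  estimated repair cost ≥ 568 USD: 11 ≥ 568 is false
  defect category = screen: screen == screen is true
  estimated repair cost ≤ 1011 USD: 11 ≤ 1011 is true
  product age ≥ 70 months: 72 ≥ 70 is true
Combine:
[1] true OR false OR true = true
[2] true OR true = true
[3.2] NOT true = false
[3.3] NOT true = false
[3] false OR false OR false = false
[4] true OR false OR true = true
[5] true OR false = true
[6.2] NOT false = true
[6] true OR true = true
[7] true OR false = true
[8.3] NOT true = false
[8] true OR true OR false = true
[root] true AND true AND false AND true AND true AND true AND true AND true = false
Overall: false → refused

Refused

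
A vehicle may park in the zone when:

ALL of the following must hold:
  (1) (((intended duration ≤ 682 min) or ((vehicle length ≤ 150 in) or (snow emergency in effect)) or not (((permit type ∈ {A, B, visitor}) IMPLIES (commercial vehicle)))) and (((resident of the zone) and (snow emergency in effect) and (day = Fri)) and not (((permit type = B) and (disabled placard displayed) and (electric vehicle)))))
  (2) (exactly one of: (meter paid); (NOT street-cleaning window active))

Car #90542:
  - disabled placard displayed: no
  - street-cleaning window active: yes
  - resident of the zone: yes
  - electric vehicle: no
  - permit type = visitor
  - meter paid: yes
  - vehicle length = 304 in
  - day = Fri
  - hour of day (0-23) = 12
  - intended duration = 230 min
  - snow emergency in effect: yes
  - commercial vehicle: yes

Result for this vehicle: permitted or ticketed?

Permitted

Atomic conditions:
  intended duration ≤ 682 min: 230 ≤ 682 is true
  vehicle length ≤ 150 in: 304 ≤ 150 is false
  snow emergency in effect: yes → true
  permit type ∈ {A, B, visitor}: visitor is in the set → true
  commercial vehicle: yes → true
  resident of the zone: yes → true
  day = Fri: Fri == Fri is true
  permit type = B: visitor == B is false
  disabled placard displayed: no → false
  electric vehicle: no → false
  meter paid: yes → true
  NOT street-cleaning window active: yes → false
Combine:
[1.1.2] false OR true = true
[1.1.3.1] true → true = true
[1.1.3] NOT true = false
[1.1] true OR true OR false = true
[1.2.1] true AND true AND true = true
[1.2.2.1] false AND false AND false = false
[1.2.2] NOT false = true
[1.2] true AND true = true
[1] true AND true = true
[2] exactly-one(true, false) = true
[root] true AND true = true
Overall: true → permitted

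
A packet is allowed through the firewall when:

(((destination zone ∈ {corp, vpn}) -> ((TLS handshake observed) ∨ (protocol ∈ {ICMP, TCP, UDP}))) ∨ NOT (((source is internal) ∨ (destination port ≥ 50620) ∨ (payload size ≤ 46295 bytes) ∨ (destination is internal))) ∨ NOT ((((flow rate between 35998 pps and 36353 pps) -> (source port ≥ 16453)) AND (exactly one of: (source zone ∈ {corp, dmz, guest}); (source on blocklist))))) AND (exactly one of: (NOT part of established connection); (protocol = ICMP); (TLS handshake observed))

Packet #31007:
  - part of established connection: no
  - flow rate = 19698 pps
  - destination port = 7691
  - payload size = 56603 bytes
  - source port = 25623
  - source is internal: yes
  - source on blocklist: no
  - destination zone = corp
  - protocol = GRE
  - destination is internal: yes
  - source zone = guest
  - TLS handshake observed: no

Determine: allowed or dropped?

Atomic conditions:
  destination zone ∈ {corp, vpn}: corp is in the set → true
  TLS handshake observed: no → false
  protocol ∈ {ICMP, TCP, UDP}: GRE is not in the set → false
  source is internal: yes → true
  destination port ≥ 50620: 7691 ≥ 50620 is false
  payload size ≤ 46295 bytes: 56603 ≤ 46295 is false
  destination is internal: yes → true
  flow rate between 35998 pps and 36353 pps: 19698 in [35998, 36353] is false
  source port ≥ 16453: 25623 ≥ 16453 is true
  source zone ∈ {corp, dmz, guest}: guest is in the set → true
  source on blocklist: no → false
  NOT part of established connection: no → true
  protocol = ICMP: GRE == ICMP is false
Combine:
[1.1.2] false OR false = false
[1.1] true → false = false
[1.2.1] true OR false OR false OR true = true
[1.2] NOT true = false
[1.3.1.1] false → true (antecedent false ⇒ implication holds) = true
[1.3.1.2] exactly-one(true, false) = true
[1.3.1] true AND true = true
[1.3] NOT true = false
[1] false OR false OR false = false
[2] exactly-one(true, false, false) = true
[root] false AND true = false
Overall: false → dropped

Dropped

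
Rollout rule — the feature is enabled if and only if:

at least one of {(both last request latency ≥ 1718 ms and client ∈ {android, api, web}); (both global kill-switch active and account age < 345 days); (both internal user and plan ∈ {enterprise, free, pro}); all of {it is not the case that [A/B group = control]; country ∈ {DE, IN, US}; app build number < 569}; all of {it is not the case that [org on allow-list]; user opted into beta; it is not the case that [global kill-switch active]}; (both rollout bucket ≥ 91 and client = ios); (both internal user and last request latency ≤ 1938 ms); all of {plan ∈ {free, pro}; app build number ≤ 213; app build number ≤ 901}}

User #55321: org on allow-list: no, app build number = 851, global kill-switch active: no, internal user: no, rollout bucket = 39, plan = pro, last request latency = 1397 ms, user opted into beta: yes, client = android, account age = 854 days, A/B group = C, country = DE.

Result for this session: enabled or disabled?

Enabled

Atomic conditions:
  last request latency ≥ 1718 ms: 1397 ≥ 1718 is false
  client ∈ {android, api, web}: android is in the set → true
  global kill-switch active: no → false
  account age < 345 days: 854 < 345 is false
  internal user: no → false
  plan ∈ {enterprise, free, pro}: pro is in the set → true
  A/B group = control: C == control is false
  country ∈ {DE, IN, US}: DE is in the set → true
  app build number < 569: 851 < 569 is false
  org on allow-list: no → false
  user opted into beta: yes → true
  rollout bucket ≥ 91: 39 ≥ 91 is false
  client = ios: android == ios is false
  last request latency ≤ 1938 ms: 1397 ≤ 1938 is true
  plan ∈ {free, pro}: pro is in the set → true
  app build number ≤ 213: 851 ≤ 213 is false
  app build number ≤ 901: 851 ≤ 901 is true
Combine:
[1] false AND true = false
[2] false AND false = false
[3] false AND true = false
[4.1] NOT false = true
[4] true AND true AND false = false
[5.1] NOT false = true
[5.3] NOT false = true
[5] true AND true AND true = true
[6] false AND false = false
[7] false AND true = false
[8] true AND false AND true = false
[root] false OR false OR false OR false OR true OR false OR false OR false = true
Overall: true → enabled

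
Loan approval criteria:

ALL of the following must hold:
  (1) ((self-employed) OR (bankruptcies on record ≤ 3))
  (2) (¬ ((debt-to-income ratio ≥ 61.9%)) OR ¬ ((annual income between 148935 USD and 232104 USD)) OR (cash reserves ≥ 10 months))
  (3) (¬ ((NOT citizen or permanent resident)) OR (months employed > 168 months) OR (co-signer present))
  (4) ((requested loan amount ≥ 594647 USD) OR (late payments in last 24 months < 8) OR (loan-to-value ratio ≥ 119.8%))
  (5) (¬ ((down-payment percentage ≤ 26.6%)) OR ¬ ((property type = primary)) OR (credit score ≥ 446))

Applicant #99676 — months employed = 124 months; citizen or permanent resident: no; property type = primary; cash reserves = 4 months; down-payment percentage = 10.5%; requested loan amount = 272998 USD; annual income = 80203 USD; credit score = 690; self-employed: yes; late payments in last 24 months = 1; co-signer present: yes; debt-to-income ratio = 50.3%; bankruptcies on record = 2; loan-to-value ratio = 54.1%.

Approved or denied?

Approved

Atomic conditions:
  self-employed: yes → true
  bankruptcies on record ≤ 3: 2 ≤ 3 is true
  debt-to-income ratio ≥ 61.9%: 50.3 ≥ 61.9 is false
  annual income between 148935 USD and 232104 USD: 80203 in [148935, 232104] is false
  cash reserves ≥ 10 months: 4 ≥ 10 is false
  NOT citizen or permanent resident: no → true
  months employed > 168 months: 124 > 168 is false
  co-signer present: yes → true
  requested loan amount ≥ 594647 USD: 272998 ≥ 594647 is false
  late payments in last 24 months < 8: 1 < 8 is true
  loan-to-value ratio ≥ 119.8%: 54.1 ≥ 119.8 is false
  down-payment percentage ≤ 26.6%: 10.5 ≤ 26.6 is true
  property type = primary: primary == primary is true
  credit score ≥ 446: 690 ≥ 446 is true
Combine:
[1] true OR true = true
[2.1] NOT false = true
[2.2] NOT false = true
[2] true OR true OR false = true
[3.1] NOT true = false
[3] false OR false OR true = true
[4] false OR true OR false = true
[5.1] NOT true = false
[5.2] NOT true = false
[5] false OR false OR true = true
[root] true AND true AND true AND true AND true = true
Overall: true → approved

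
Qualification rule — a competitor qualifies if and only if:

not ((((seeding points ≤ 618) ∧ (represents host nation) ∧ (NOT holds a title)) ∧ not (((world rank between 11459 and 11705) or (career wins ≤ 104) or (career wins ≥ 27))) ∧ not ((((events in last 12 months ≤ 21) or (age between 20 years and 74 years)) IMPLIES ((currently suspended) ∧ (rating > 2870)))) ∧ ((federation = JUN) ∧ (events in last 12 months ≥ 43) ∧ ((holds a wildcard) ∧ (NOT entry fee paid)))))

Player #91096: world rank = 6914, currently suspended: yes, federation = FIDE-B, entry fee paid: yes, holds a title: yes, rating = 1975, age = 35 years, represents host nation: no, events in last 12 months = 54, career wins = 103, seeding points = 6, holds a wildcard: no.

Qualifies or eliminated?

Qualifies

Atomic conditions:
  seeding points ≤ 618: 6 ≤ 618 is true
  represents host nation: no → false
  NOT holds a title: yes → false
  world rank between 11459 and 11705: 6914 in [11459, 11705] is false
  career wins ≤ 104: 103 ≤ 104 is true
  career wins ≥ 27: 103 ≥ 27 is true
  events in last 12 months ≤ 21: 54 ≤ 21 is false
  age between 20 years and 74 years: 35 in [20, 74] is true
  currently suspended: yes → true
  rating > 2870: 1975 > 2870 is false
  federation = JUN: FIDE-B == JUN is false
  events in last 12 months ≥ 43: 54 ≥ 43 is true
  holds a wildcard: no → false
  NOT entry fee paid: yes → false
Combine:
[1.1] true AND false AND false = false
[1.2.1] false OR true OR true = true
[1.2] NOT true = false
[1.3.1.1] false OR true = true
[1.3.1.2] true AND false = false
[1.3.1] true → false = false
[1.3] NOT false = true
[1.4.3] false AND false = false
[1.4] false AND true AND false = false
[1] false AND false AND true AND false = false
[root] NOT false = true
Overall: true → qualifies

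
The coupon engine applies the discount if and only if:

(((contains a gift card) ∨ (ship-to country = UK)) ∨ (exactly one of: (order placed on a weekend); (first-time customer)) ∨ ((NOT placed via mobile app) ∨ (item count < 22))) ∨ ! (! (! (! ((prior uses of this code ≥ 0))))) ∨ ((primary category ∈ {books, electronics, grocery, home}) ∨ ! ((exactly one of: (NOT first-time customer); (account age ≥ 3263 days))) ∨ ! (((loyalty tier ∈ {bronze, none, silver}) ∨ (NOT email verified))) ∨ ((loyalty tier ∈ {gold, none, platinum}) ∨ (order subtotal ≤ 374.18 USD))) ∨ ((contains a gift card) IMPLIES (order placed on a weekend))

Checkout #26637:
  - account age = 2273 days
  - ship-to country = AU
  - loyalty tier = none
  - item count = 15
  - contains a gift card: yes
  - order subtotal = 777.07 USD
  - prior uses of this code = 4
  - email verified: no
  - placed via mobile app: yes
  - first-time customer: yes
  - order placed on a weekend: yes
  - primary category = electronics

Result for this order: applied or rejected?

Applied

Atomic conditions:
  contains a gift card: yes → true
  ship-to country = UK: AU == UK is false
  order placed on a weekend: yes → true
  first-time customer: yes → true
  NOT placed via mobile app: yes → false
  item count < 22: 15 < 22 is true
  prior uses of this code ≥ 0: 4 ≥ 0 is true
  primary category ∈ {books, electronics, grocery, home}: electronics is in the set → true
  NOT first-time customer: yes → false
  account age ≥ 3263 days: 2273 ≥ 3263 is false
  loyalty tier ∈ {bronze, none, silver}: none is in the set → true
  NOT email verified: no → true
  loyalty tier ∈ {gold, none, platinum}: none is in the set → true
  order subtotal ≤ 374.18 USD: 777.07 ≤ 374.18 is false
Combine:
[1.1] true OR false = true
[1.2] exactly-one(true, true) = false
[1.3] false OR true = true
[1] true OR false OR true = true
[2.1.1.1] NOT true = false
[2.1.1] NOT false = true
[2.1] NOT true = false
[2] NOT false = true
[3.2.1] exactly-one(false, false) = false
[3.2] NOT false = true
[3.3.1] true OR true = true
[3.3] NOT true = false
[3.4] true OR false = true
[3] true OR true OR false OR true = true
[4] true → true = true
[root] true OR true OR true OR true = true
Overall: true → applied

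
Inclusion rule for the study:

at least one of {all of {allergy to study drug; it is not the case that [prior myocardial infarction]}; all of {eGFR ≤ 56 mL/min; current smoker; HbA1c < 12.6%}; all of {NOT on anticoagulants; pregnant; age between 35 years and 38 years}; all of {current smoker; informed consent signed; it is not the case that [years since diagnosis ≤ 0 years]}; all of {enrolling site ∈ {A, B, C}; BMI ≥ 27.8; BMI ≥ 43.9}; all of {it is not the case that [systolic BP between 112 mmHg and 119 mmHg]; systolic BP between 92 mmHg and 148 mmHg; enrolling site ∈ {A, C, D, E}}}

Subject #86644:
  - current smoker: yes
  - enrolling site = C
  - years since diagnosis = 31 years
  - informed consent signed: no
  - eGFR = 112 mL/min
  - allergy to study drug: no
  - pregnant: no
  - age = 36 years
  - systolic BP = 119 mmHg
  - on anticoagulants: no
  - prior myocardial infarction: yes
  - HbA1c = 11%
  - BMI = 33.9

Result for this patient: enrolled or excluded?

Atomic conditions:
  allergy to study drug: no → false
  prior myocardial infarction: yes → true
  eGFR ≤ 56 mL/min: 112 ≤ 56 is false
  current smoker: yes → true
  HbA1c < 12.6%: 11 < 12.6 is true
  NOT on anticoagulants: no → true
  pregnant: no → false
  age between 35 years and 38 years: 36 in [35, 38] is true
  informed consent signed: no → false
  years since diagnosis ≤ 0 years: 31 ≤ 0 is false
  enrolling site ∈ {A, B, C}: C is in the set → true
  BMI ≥ 27.8: 33.9 ≥ 27.8 is true
  BMI ≥ 43.9: 33.9 ≥ 43.9 is false
  systolic BP between 112 mmHg and 119 mmHg: 119 in [112, 119] is true
  systolic BP between 92 mmHg and 148 mmHg: 119 in [92, 148] is true
  enrolling site ∈ {A, C, D, E}: C is in the set → true
Combine:
[1.2] NOT true = false
[1] false AND false = false
[2] false AND true AND true = false
[3] true AND false AND true = false
[4.3] NOT false = true
[4] true AND false AND true = false
[5] true AND true AND false = false
[6.1] NOT true = false
[6] false AND true AND true = false
[root] false OR false OR false OR false OR false OR false = false
Overall: false → excluded

Excluded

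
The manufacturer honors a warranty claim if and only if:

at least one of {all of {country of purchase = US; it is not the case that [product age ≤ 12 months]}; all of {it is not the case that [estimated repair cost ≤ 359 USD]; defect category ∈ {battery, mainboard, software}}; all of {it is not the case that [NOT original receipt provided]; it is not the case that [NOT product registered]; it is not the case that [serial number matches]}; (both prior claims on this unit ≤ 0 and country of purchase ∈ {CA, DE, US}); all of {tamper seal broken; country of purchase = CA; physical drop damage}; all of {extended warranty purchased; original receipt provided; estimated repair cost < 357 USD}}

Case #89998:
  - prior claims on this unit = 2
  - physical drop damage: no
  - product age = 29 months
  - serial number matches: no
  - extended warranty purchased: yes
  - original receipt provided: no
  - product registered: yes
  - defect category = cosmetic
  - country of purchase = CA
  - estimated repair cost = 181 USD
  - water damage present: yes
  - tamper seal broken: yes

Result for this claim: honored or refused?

Atomic conditions:
  country of purchase = US: CA == US is false
  product age ≤ 12 months: 29 ≤ 12 is false
  estimated repair cost ≤ 359 USD: 181 ≤ 359 is true
  defect category ∈ {battery, mainboard, software}: cosmetic is not in the set → false
  NOT original receipt provided: no → true
  NOT product registered: yes → false
  serial number matches: no → false
  prior claims on this unit ≤ 0: 2 ≤ 0 is false
  country of purchase ∈ {CA, DE, US}: CA is in the set → true
  tamper seal broken: yes → true
  country of purchase = CA: CA == CA is true
  physical drop damage: no → false
  extended warranty purchased: yes → true
  original receipt provided: no → false
  estimated repair cost < 357 USD: 181 < 357 is true
Combine:
[1.2] NOT false = true
[1] false AND true = false
[2.1] NOT true = false
[2] false AND false = false
[3.1] NOT true = false
[3.2] NOT false = true
[3.3] NOT false = true
[3] false AND true AND true = false
[4] false AND true = false
[5] true AND true AND false = false
[6] true AND false AND true = false
[root] false OR false OR false OR false OR false OR false = false
Overall: false → refused

Refused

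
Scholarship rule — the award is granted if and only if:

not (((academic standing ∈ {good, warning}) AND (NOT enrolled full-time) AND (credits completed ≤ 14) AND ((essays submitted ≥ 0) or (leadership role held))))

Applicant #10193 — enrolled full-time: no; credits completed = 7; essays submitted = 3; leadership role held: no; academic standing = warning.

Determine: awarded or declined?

Atomic conditions:
  academic standing ∈ {good, warning}: warning is in the set → true
  NOT enrolled full-time: no → true
  credits completed ≤ 14: 7 ≤ 14 is true
  essays submitted ≥ 0: 3 ≥ 0 is true
  leadership role held: no → false
Combine:
[1.4] true OR false = true
[1] true AND true AND true AND true = true
[root] NOT true = false
Overall: false → declined

Declined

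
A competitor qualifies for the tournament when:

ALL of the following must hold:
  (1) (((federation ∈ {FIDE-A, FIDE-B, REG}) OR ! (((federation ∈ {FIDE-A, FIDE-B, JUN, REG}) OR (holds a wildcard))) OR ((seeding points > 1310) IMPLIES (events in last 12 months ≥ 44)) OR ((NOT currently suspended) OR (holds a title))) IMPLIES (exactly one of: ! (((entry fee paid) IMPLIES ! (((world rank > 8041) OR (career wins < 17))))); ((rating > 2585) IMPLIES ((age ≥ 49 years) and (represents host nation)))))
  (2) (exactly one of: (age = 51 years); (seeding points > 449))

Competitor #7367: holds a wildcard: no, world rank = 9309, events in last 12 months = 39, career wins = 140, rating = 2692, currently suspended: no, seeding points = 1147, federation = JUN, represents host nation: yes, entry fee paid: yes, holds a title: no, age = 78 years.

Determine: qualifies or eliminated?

Atomic conditions:
  federation ∈ {FIDE-A, FIDE-B, REG}: JUN is not in the set → false
  federation ∈ {FIDE-A, FIDE-B, JUN, REG}: JUN is in the set → true
  holds a wildcard: no → false
  seeding points > 1310: 1147 > 1310 is false
  events in last 12 months ≥ 44: 39 ≥ 44 is false
  NOT currently suspended: no → true
  holds a title: no → false
  entry fee paid: yes → true
  world rank > 8041: 9309 > 8041 is true
  career wins < 17: 140 < 17 is false
  rating > 2585: 2692 > 2585 is true
  age ≥ 49 years: 78 ≥ 49 is true
  represents host nation: yes → true
  age = 51 years: 78 == 51 is false
  seeding points > 449: 1147 > 449 is true
Combine:
[1.1.2.1] true OR false = true
[1.1.2] NOT true = false
[1.1.3] false → false (antecedent false ⇒ implication holds) = true
[1.1.4] true OR false = true
[1.1] false OR false OR true OR true = true
[1.2.1.1.2.1] true OR false = true
[1.2.1.1.2] NOT true = false
[1.2.1.1] true → false = false
[1.2.1] NOT false = true
[1.2.2.2] true AND true = true
[1.2.2] true → true = true
[1.2] exactly-one(true, true) = false
[1] true → false = false
[2] exactly-one(false, true) = true
[root] false AND true = false
Overall: false → eliminated

Eliminated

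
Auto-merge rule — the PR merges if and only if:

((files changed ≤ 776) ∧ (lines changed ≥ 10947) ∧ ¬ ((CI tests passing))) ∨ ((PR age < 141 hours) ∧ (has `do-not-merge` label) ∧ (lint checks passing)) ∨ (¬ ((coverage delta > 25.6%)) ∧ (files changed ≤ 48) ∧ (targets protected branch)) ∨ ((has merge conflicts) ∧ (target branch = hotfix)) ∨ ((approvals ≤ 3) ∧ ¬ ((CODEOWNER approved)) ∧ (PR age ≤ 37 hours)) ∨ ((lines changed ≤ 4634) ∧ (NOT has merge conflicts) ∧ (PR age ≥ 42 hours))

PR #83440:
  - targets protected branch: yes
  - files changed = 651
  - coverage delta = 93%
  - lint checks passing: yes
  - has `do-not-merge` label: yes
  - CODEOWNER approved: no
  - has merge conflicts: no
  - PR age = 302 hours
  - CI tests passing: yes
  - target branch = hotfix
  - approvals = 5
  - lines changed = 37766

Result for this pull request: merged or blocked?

Blocked

Atomic conditions:
  files changed ≤ 776: 651 ≤ 776 is true
  lines changed ≥ 10947: 37766 ≥ 10947 is true
  CI tests passing: yes → true
  PR age < 141 hours: 302 < 141 is false
  has `do-not-merge` label: yes → true
  lint checks passing: yes → true
  coverage delta > 25.6%: 93 > 25.6 is true
  files changed ≤ 48: 651 ≤ 48 is false
  targets protected branch: yes → true
  has merge conflicts: no → false
  target branch = hotfix: hotfix == hotfix is true
  approvals ≤ 3: 5 ≤ 3 is false
  CODEOWNER approved: no → false
  PR age ≤ 37 hours: 302 ≤ 37 is false
  lines changed ≤ 4634: 37766 ≤ 4634 is false
  NOT has merge conflicts: no → true
  PR age ≥ 42 hours: 302 ≥ 42 is true
Combine:
[1.3] NOT true = false
[1] true AND true AND false = false
[2] false AND true AND true = false
[3.1] NOT true = false
[3] false AND false AND true = false
[4] false AND true = false
[5.2] NOT false = true
[5] false AND true AND false = false
[6] false AND true AND true = false
[root] false OR false OR false OR false OR false OR false = false
Overall: false → blocked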